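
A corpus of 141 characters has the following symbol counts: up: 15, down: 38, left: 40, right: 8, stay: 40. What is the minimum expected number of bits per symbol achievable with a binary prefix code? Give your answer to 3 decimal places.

Probabilities are the counts divided by 141.
Repeatedly combine the two least-probable nodes; the expected code length is the sum of the merged weights.
merge 8/141 + 5/47 → 23/141
merge 23/141 + 38/141 → 61/141
merge 40/141 + 40/141 → 80/141
merge 61/141 + 80/141 → 1
L = 23/141 + 61/141 + 80/141 + 1 = 305/141 ≈ 2.163 bits/symbol.

2.163 bits/symbol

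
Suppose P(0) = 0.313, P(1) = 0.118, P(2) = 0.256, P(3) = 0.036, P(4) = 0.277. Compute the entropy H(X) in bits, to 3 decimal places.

H = −Σ pᵢ log₂ pᵢ.
−0.313·log₂(0.313) = 0.5245
−0.118·log₂(0.118) = 0.3638
−0.256·log₂(0.256) = 0.5032
−0.036·log₂(0.036) = 0.1727
−0.277·log₂(0.277) = 0.5130
Sum ≈ 2.0772 → 2.077 bits.

2.077 bits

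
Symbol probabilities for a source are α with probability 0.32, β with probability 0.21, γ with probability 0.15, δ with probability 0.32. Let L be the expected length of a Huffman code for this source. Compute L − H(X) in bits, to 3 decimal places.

0.065 bits

Entropy H = −Σ p log₂ p ≈ 1.9354 bits.
Huffman merges: 3/20+21/100→9/25; 8/25+8/25→16/25; 9/25+16/25→1. L = 2 ≈ 2.0000.
L − H = 2.0000 − 1.9354 = 0.065 bits.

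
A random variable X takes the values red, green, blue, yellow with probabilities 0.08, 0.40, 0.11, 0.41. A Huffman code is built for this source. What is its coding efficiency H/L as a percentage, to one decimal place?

95.4%

Entropy H = −Σ p log₂ p ≈ 1.6980 bits.
Huffman merges: 2/25+11/100→19/100; 19/100+2/5→59/100; 41/100+59/100→1. L = 89/50 ≈ 1.7800.
Efficiency = H/L = 1.6980/1.7800 = 95.4%.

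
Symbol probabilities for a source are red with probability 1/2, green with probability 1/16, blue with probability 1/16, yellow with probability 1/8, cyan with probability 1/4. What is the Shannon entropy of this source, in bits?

Each probability is a power of 1/2, so log₂(1/p) is an integer.
H = Σ p·log₂(1/p) = 1/2·1 + 1/16·4 + 1/16·4 + 1/8·3 + 1/4·2 = 1.875 bits.

1.875 bits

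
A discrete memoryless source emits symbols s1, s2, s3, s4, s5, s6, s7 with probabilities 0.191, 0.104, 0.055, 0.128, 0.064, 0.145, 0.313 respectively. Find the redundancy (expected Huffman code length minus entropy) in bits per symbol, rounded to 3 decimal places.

0.027 bits

Entropy H = −Σ p log₂ p ≈ 2.5878 bits.
Huffman merges: 11/200+8/125→119/1000; 13/125+119/1000→223/1000; 16/125+29/200→273/1000; 191/1000+223/1000→207/500; 273/1000+313/1000→293/500; 207/500+293/500→1. L = 523/200 ≈ 2.6150.
L − H = 2.6150 − 2.5878 = 0.027 bits.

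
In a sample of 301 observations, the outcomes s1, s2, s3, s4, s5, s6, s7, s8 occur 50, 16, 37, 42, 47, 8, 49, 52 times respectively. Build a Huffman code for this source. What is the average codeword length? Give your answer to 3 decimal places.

2.907 bits/symbol

Probabilities are the counts divided by 301.
Repeatedly combine the two least-probable nodes; the expected code length is the sum of the merged weights.
merge 8/301 + 16/301 → 24/301
merge 24/301 + 37/301 → 61/301
merge 6/43 + 47/301 → 89/301
merge 7/43 + 50/301 → 99/301
merge 52/301 + 61/301 → 113/301
merge 89/301 + 99/301 → 188/301
merge 113/301 + 188/301 → 1
L = 24/301 + 61/301 + 89/301 + 99/301 + 113/301 + 188/301 + 1 = 125/43 ≈ 2.907 bits/symbol.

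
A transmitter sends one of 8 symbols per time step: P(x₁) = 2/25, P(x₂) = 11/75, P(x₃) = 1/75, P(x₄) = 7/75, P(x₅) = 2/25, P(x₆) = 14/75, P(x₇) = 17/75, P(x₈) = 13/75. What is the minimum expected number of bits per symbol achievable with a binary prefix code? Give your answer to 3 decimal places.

Repeatedly combine the two least-probable nodes; the expected code length is the sum of the merged weights.
merge 1/75 + 2/25 → 7/75
merge 2/25 + 7/75 → 13/75
merge 7/75 + 11/75 → 6/25
merge 13/75 + 13/75 → 26/75
merge 14/75 + 17/75 → 31/75
merge 6/25 + 26/75 → 44/75
merge 31/75 + 44/75 → 1
L = 7/75 + 13/75 + 6/25 + 26/75 + 31/75 + 44/75 + 1 = 214/75 ≈ 2.853 bits/symbol.

2.853 bits/symbol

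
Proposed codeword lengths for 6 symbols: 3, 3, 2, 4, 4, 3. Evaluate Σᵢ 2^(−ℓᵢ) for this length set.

0.75

With common denominator 2^4 = 16: Σ 2^(−ℓᵢ) = 2/16 + 2/16 + 4/16 + 1/16 + 1/16 + 2/16 = 12/16 = 0.75.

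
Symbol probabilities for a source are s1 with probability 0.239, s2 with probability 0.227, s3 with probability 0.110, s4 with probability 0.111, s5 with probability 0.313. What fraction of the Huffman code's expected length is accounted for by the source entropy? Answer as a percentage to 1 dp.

Entropy H = −Σ p log₂ p ≈ 2.2059 bits.
Huffman merges: 11/100+111/1000→221/1000; 221/1000+227/1000→56/125; 239/1000+313/1000→69/125; 56/125+69/125→1. L = 2221/1000 ≈ 2.2210.
Efficiency = H/L = 2.2059/2.2210 = 99.3%.

99.3%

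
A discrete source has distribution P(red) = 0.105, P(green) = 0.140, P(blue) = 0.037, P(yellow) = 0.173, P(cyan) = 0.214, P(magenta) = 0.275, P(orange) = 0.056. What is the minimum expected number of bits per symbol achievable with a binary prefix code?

2.604 bits/symbol

Repeatedly combine the two least-probable nodes; the expected code length is the sum of the merged weights.
merge 37/1000 + 7/125 → 93/1000
merge 93/1000 + 21/200 → 99/500
merge 7/50 + 173/1000 → 313/1000
merge 99/500 + 107/500 → 103/250
merge 11/40 + 313/1000 → 147/250
merge 103/250 + 147/250 → 1
L = 93/1000 + 99/500 + 313/1000 + 103/250 + 147/250 + 1 = 651/250 = 2.604 bits/symbol.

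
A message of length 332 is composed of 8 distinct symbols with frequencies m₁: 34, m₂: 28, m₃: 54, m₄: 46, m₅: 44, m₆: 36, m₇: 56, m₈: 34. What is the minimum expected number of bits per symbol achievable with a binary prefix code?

Probabilities are the counts divided by 332.
Repeatedly combine the two least-probable nodes; the expected code length is the sum of the merged weights.
merge 7/83 + 17/166 → 31/166
merge 17/166 + 9/83 → 35/166
merge 11/83 + 23/166 → 45/166
merge 27/166 + 14/83 → 55/166
merge 31/166 + 35/166 → 33/83
merge 45/166 + 55/166 → 50/83
merge 33/83 + 50/83 → 1
L = 31/166 + 35/166 + 45/166 + 55/166 + 33/83 + 50/83 + 1 = 3 bits/symbol.

3 bits/symbol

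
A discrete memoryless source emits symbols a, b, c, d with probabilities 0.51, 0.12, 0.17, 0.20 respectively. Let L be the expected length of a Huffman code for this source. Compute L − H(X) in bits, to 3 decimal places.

0.019 bits

Entropy H = −Σ p log₂ p ≈ 1.7615 bits.
Huffman merges: 3/25+17/100→29/100; 1/5+29/100→49/100; 49/100+51/100→1. L = 89/50 ≈ 1.7800.
L − H = 1.7800 − 1.7615 = 0.019 bits.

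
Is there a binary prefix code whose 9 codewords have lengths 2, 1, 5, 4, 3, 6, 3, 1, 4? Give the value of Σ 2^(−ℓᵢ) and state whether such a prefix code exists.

1.671875; no

With common denominator 2^6 = 64: Σ 2^(−ℓᵢ) = 16/64 + 32/64 + 2/64 + 4/64 + 8/64 + 1/64 + 8/64 + 32/64 + 4/64 = 107/64 = 1.671875.
Kraft's inequality requires Σ ≤ 1; here Σ = 1.671875 > 1, so no such prefix code exists.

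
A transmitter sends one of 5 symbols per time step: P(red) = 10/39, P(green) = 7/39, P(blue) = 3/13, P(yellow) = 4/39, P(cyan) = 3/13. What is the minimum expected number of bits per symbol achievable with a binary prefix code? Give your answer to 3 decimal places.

2.282 bits/symbol

Repeatedly combine the two least-probable nodes; the expected code length is the sum of the merged weights.
merge 4/39 + 7/39 → 11/39
merge 3/13 + 3/13 → 6/13
merge 10/39 + 11/39 → 7/13
merge 6/13 + 7/13 → 1
L = 11/39 + 6/13 + 7/13 + 1 = 89/39 ≈ 2.282 bits/symbol.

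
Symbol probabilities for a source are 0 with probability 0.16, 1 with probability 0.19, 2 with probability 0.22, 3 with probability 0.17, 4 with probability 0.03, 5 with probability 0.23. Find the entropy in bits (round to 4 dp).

2.4328 bits

H = −Σ pᵢ log₂ pᵢ.
−0.16·log₂(0.16) = 0.4230
−0.19·log₂(0.19) = 0.4552
−0.22·log₂(0.22) = 0.4806
−0.17·log₂(0.17) = 0.4346
−0.03·log₂(0.03) = 0.1518
−0.23·log₂(0.23) = 0.4877
Sum ≈ 2.4328 → 2.4328 bits.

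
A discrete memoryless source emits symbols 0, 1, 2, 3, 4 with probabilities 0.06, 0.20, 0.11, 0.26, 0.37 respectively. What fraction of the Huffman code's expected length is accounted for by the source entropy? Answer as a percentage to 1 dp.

96.5%

Entropy H = −Σ p log₂ p ≈ 2.0942 bits.
Huffman merges: 3/50+11/100→17/100; 17/100+1/5→37/100; 13/50+37/100→63/100; 37/100+63/100→1. L = 217/100 ≈ 2.1700.
Efficiency = H/L = 2.0942/2.1700 = 96.5%.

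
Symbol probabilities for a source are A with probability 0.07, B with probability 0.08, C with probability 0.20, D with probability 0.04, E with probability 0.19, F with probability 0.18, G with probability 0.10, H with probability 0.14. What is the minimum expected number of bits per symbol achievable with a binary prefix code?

Repeatedly combine the two least-probable nodes; the expected code length is the sum of the merged weights.
merge 1/25 + 7/100 → 11/100
merge 2/25 + 1/10 → 9/50
merge 11/100 + 7/50 → 1/4
merge 9/50 + 9/50 → 9/25
merge 19/100 + 1/5 → 39/100
merge 1/4 + 9/25 → 61/100
merge 39/100 + 61/100 → 1
L = 11/100 + 9/50 + 1/4 + 9/25 + 39/100 + 61/100 + 1 = 29/10 = 2.9 bits/symbol.

2.9 bits/symbol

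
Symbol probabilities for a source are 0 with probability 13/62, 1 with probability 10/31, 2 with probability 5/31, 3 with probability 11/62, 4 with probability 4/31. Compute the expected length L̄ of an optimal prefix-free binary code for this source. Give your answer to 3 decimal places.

2.290 bits/symbol

Repeatedly combine the two least-probable nodes; the expected code length is the sum of the merged weights.
merge 4/31 + 5/31 → 9/31
merge 11/62 + 13/62 → 12/31
merge 9/31 + 10/31 → 19/31
merge 12/31 + 19/31 → 1
L = 9/31 + 12/31 + 19/31 + 1 = 71/31 ≈ 2.290 bits/symbol.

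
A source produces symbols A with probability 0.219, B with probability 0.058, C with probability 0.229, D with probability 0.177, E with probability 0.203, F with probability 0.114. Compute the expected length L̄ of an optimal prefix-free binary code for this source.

Repeatedly combine the two least-probable nodes; the expected code length is the sum of the merged weights.
merge 29/500 + 57/500 → 43/250
merge 43/250 + 177/1000 → 349/1000
merge 203/1000 + 219/1000 → 211/500
merge 229/1000 + 349/1000 → 289/500
merge 211/500 + 289/500 → 1
L = 43/250 + 349/1000 + 211/500 + 289/500 + 1 = 2521/1000 = 2.521 bits/symbol.

2.521 bits/symbol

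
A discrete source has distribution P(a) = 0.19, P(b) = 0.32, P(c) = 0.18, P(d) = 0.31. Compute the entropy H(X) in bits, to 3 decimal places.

H = −Σ pᵢ log₂ pᵢ.
−0.19·log₂(0.19) = 0.4552
−0.32·log₂(0.32) = 0.5260
−0.18·log₂(0.18) = 0.4453
−0.31·log₂(0.31) = 0.5238
Sum ≈ 1.9504 → 1.950 bits.

1.950 bits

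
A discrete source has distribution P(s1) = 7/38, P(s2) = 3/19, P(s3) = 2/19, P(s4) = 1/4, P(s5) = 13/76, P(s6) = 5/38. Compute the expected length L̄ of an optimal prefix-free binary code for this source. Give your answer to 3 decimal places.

2.566 bits/symbol

Repeatedly combine the two least-probable nodes; the expected code length is the sum of the merged weights.
merge 2/19 + 5/38 → 9/38
merge 3/19 + 13/76 → 25/76
merge 7/38 + 9/38 → 8/19
merge 1/4 + 25/76 → 11/19
merge 8/19 + 11/19 → 1
L = 9/38 + 25/76 + 8/19 + 11/19 + 1 = 195/76 ≈ 2.566 bits/symbol.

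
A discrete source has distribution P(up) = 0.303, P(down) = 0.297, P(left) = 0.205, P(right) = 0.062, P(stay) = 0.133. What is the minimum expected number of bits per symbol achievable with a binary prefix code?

Repeatedly combine the two least-probable nodes; the expected code length is the sum of the merged weights.
merge 31/500 + 133/1000 → 39/200
merge 39/200 + 41/200 → 2/5
merge 297/1000 + 303/1000 → 3/5
merge 2/5 + 3/5 → 1
L = 39/200 + 2/5 + 3/5 + 1 = 439/200 = 2.195 bits/symbol.

2.195 bits/symbol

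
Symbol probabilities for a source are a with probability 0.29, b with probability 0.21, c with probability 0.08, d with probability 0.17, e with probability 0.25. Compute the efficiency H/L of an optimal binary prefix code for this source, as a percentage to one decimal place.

98.5%

Entropy H = −Σ p log₂ p ≈ 2.2168 bits.
Huffman merges: 2/25+17/100→1/4; 21/100+1/4→23/50; 1/4+29/100→27/50; 23/50+27/50→1. L = 9/4 ≈ 2.2500.
Efficiency = H/L = 2.2168/2.2500 = 98.5%.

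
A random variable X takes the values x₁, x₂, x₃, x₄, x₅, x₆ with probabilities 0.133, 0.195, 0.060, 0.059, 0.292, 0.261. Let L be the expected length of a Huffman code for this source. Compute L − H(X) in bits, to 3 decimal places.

Entropy H = −Σ p log₂ p ≈ 2.3558 bits.
Huffman merges: 59/1000+3/50→119/1000; 119/1000+133/1000→63/250; 39/200+63/250→447/1000; 261/1000+73/250→553/1000; 447/1000+553/1000→1. L = 2371/1000 ≈ 2.3710.
L − H = 2.3710 − 2.3558 = 0.015 bits.

0.015 bits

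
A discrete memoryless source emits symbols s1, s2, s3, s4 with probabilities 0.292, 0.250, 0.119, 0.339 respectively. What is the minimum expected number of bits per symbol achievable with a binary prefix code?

Repeatedly combine the two least-probable nodes; the expected code length is the sum of the merged weights.
merge 119/1000 + 1/4 → 369/1000
merge 73/250 + 339/1000 → 631/1000
merge 369/1000 + 631/1000 → 1
L = 369/1000 + 631/1000 + 1 = 2 bits/symbol.

2 bits/symbol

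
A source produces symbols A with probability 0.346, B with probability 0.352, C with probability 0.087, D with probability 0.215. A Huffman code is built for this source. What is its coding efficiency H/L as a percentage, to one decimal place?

Entropy H = −Σ p log₂ p ≈ 1.8433 bits.
Huffman merges: 87/1000+43/200→151/500; 151/500+173/500→81/125; 44/125+81/125→1. L = 39/20 ≈ 1.9500.
Efficiency = H/L = 1.8433/1.9500 = 94.5%.

94.5%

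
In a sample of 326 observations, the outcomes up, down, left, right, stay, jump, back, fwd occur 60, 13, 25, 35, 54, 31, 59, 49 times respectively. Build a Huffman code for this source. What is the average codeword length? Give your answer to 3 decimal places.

2.933 bits/symbol

Probabilities are the counts divided by 326.
Repeatedly combine the two least-probable nodes; the expected code length is the sum of the merged weights.
merge 13/326 + 25/326 → 19/163
merge 31/326 + 35/326 → 33/163
merge 19/163 + 49/326 → 87/326
merge 27/163 + 59/326 → 113/326
merge 30/163 + 33/163 → 63/163
merge 87/326 + 113/326 → 100/163
merge 63/163 + 100/163 → 1
L = 19/163 + 33/163 + 87/326 + 113/326 + 63/163 + 100/163 + 1 = 478/163 ≈ 2.933 bits/symbol.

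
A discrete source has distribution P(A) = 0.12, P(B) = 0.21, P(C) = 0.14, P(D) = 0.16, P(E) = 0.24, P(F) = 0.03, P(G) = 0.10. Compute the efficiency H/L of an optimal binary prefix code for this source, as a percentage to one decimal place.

98.4%

Entropy H = −Σ p log₂ p ≈ 2.6381 bits.
Huffman merges: 3/100+1/10→13/100; 3/25+13/100→1/4; 7/50+4/25→3/10; 21/100+6/25→9/20; 1/4+3/10→11/20; 9/20+11/20→1. L = 67/25 ≈ 2.6800.
Efficiency = H/L = 2.6381/2.6800 = 98.4%.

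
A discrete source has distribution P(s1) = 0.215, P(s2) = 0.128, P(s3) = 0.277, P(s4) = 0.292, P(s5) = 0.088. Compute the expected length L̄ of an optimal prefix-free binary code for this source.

Repeatedly combine the two least-probable nodes; the expected code length is the sum of the merged weights.
merge 11/125 + 16/125 → 27/125
merge 43/200 + 27/125 → 431/1000
merge 277/1000 + 73/250 → 569/1000
merge 431/1000 + 569/1000 → 1
L = 27/125 + 431/1000 + 569/1000 + 1 = 277/125 = 2.216 bits/symbol.

2.216 bits/symbol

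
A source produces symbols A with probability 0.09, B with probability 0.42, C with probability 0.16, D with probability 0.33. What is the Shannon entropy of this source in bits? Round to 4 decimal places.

H = −Σ pᵢ log₂ pᵢ.
−0.09·log₂(0.09) = 0.3127
−0.42·log₂(0.42) = 0.5256
−0.16·log₂(0.16) = 0.4230
−0.33·log₂(0.33) = 0.5278
Sum ≈ 1.7891 → 1.7891 bits.

1.7891 bits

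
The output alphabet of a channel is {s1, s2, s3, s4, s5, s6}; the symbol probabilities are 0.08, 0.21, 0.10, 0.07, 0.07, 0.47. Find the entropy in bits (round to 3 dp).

H = −Σ pᵢ log₂ pᵢ.
−0.08·log₂(0.08) = 0.2915
−0.21·log₂(0.21) = 0.4728
−0.10·log₂(0.10) = 0.3322
−0.07·log₂(0.07) = 0.2686
−0.07·log₂(0.07) = 0.2686
−0.47·log₂(0.47) = 0.5120
Sum ≈ 2.1456 → 2.146 bits.

2.146 bits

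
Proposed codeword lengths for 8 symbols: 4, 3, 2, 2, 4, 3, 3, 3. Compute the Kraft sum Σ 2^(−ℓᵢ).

1.125

With common denominator 2^4 = 16: Σ 2^(−ℓᵢ) = 1/16 + 2/16 + 4/16 + 4/16 + 1/16 + 2/16 + 2/16 + 2/16 = 18/16 = 1.125.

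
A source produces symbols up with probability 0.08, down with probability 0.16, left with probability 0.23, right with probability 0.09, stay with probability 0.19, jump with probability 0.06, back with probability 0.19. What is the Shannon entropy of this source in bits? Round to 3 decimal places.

H = −Σ pᵢ log₂ pᵢ.
−0.08·log₂(0.08) = 0.2915
−0.16·log₂(0.16) = 0.4230
−0.23·log₂(0.23) = 0.4877
−0.09·log₂(0.09) = 0.3127
−0.19·log₂(0.19) = 0.4552
−0.06·log₂(0.06) = 0.2435
−0.19·log₂(0.19) = 0.4552
Sum ≈ 2.6688 → 2.669 bits.

2.669 bits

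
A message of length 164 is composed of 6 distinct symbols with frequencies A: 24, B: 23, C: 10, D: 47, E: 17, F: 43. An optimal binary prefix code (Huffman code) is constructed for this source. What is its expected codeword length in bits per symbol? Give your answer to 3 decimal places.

Probabilities are the counts divided by 164.
Repeatedly combine the two least-probable nodes; the expected code length is the sum of the merged weights.
merge 5/82 + 17/164 → 27/164
merge 23/164 + 6/41 → 47/164
merge 27/164 + 43/164 → 35/82
merge 47/164 + 47/164 → 47/82
merge 35/82 + 47/82 → 1
L = 27/164 + 47/164 + 35/82 + 47/82 + 1 = 201/82 ≈ 2.451 bits/symbol.

2.451 bits/symbol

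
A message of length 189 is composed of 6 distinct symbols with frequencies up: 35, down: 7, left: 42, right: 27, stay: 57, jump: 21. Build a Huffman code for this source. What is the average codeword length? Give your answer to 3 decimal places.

Probabilities are the counts divided by 189.
Repeatedly combine the two least-probable nodes; the expected code length is the sum of the merged weights.
merge 1/27 + 1/9 → 4/27
merge 1/7 + 4/27 → 55/189
merge 5/27 + 2/9 → 11/27
merge 55/189 + 19/63 → 16/27
merge 11/27 + 16/27 → 1
L = 4/27 + 55/189 + 11/27 + 16/27 + 1 = 461/189 ≈ 2.439 bits/symbol.

2.439 bits/symbol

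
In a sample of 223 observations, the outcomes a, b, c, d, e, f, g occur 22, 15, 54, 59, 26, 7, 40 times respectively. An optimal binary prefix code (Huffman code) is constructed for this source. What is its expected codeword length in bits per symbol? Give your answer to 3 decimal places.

Probabilities are the counts divided by 223.
Repeatedly combine the two least-probable nodes; the expected code length is the sum of the merged weights.
merge 7/223 + 15/223 → 22/223
merge 22/223 + 22/223 → 44/223
merge 26/223 + 40/223 → 66/223
merge 44/223 + 54/223 → 98/223
merge 59/223 + 66/223 → 125/223
merge 98/223 + 125/223 → 1
L = 22/223 + 44/223 + 66/223 + 98/223 + 125/223 + 1 = 578/223 ≈ 2.592 bits/symbol.

2.592 bits/symbol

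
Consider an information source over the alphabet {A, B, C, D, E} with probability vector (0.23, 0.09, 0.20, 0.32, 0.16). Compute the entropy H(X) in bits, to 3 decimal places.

H = −Σ pᵢ log₂ pᵢ.
−0.23·log₂(0.23) = 0.4877
−0.09·log₂(0.09) = 0.3127
−0.20·log₂(0.20) = 0.4644
−0.32·log₂(0.32) = 0.5260
−0.16·log₂(0.16) = 0.4230
Sum ≈ 2.2138 → 2.214 bits.

2.214 bits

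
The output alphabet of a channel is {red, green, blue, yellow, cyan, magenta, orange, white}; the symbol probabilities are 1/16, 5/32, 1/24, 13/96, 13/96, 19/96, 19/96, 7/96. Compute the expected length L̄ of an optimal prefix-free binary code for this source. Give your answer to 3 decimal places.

Repeatedly combine the two least-probable nodes; the expected code length is the sum of the merged weights.
merge 1/24 + 1/16 → 5/48
merge 7/96 + 5/48 → 17/96
merge 13/96 + 13/96 → 13/48
merge 5/32 + 17/96 → 1/3
merge 19/96 + 19/96 → 19/48
merge 13/48 + 1/3 → 29/48
merge 19/48 + 29/48 → 1
L = 5/48 + 17/96 + 13/48 + 1/3 + 19/48 + 29/48 + 1 = 277/96 ≈ 2.885 bits/symbol.

2.885 bits/symbol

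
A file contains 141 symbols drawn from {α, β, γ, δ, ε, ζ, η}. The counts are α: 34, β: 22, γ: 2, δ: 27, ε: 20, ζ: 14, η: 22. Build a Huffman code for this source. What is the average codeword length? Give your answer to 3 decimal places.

2.681 bits/symbol

Probabilities are the counts divided by 141.
Repeatedly combine the two least-probable nodes; the expected code length is the sum of the merged weights.
merge 2/141 + 14/141 → 16/141
merge 16/141 + 20/141 → 12/47
merge 22/141 + 22/141 → 44/141
merge 9/47 + 34/141 → 61/141
merge 12/47 + 44/141 → 80/141
merge 61/141 + 80/141 → 1
L = 16/141 + 12/47 + 44/141 + 61/141 + 80/141 + 1 = 126/47 ≈ 2.681 bits/symbol.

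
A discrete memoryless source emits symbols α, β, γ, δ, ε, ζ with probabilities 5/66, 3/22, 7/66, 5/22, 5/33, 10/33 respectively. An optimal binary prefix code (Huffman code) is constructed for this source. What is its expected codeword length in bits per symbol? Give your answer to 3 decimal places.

2.470 bits/symbol

Repeatedly combine the two least-probable nodes; the expected code length is the sum of the merged weights.
merge 5/66 + 7/66 → 2/11
merge 3/22 + 5/33 → 19/66
merge 2/11 + 5/22 → 9/22
merge 19/66 + 10/33 → 13/22
merge 9/22 + 13/22 → 1
L = 2/11 + 19/66 + 9/22 + 13/22 + 1 = 163/66 ≈ 2.470 bits/symbol.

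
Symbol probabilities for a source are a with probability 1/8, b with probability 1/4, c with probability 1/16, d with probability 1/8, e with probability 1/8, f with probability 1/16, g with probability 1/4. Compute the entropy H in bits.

Each probability is a power of 1/2, so log₂(1/p) is an integer.
H = Σ p·log₂(1/p) = 1/8·3 + 1/4·2 + 1/16·4 + 1/8·3 + 1/8·3 + 1/16·4 + 1/4·2 = 2.625 bits.

2.625 bits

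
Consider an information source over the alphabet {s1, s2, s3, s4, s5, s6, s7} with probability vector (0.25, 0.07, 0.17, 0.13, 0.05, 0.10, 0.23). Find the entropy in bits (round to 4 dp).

H = −Σ pᵢ log₂ pᵢ.
−0.25·log₂(0.25) = 0.5000
−0.07·log₂(0.07) = 0.2686
−0.17·log₂(0.17) = 0.4346
−0.13·log₂(0.13) = 0.3826
−0.05·log₂(0.05) = 0.2161
−0.10·log₂(0.10) = 0.3322
−0.23·log₂(0.23) = 0.4877
Sum ≈ 2.6217 → 2.6217 bits.

2.6217 bits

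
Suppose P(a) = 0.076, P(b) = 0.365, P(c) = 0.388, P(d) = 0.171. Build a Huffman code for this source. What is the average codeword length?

1.859 bits/symbol

Repeatedly combine the two least-probable nodes; the expected code length is the sum of the merged weights.
merge 19/250 + 171/1000 → 247/1000
merge 247/1000 + 73/200 → 153/250
merge 97/250 + 153/250 → 1
L = 247/1000 + 153/250 + 1 = 1859/1000 = 1.859 bits/symbol.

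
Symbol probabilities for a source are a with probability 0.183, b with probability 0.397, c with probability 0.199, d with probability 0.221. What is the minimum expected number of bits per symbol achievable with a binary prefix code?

1.985 bits/symbol

Repeatedly combine the two least-probable nodes; the expected code length is the sum of the merged weights.
merge 183/1000 + 199/1000 → 191/500
merge 221/1000 + 191/500 → 603/1000
merge 397/1000 + 603/1000 → 1
L = 191/500 + 603/1000 + 1 = 397/200 = 1.985 bits/symbol.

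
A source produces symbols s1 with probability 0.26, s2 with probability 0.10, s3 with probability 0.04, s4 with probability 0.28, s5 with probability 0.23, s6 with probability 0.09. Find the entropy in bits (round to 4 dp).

H = −Σ pᵢ log₂ pᵢ.
−0.26·log₂(0.26) = 0.5053
−0.10·log₂(0.10) = 0.3322
−0.04·log₂(0.04) = 0.1858
−0.28·log₂(0.28) = 0.5142
−0.23·log₂(0.23) = 0.4877
−0.09·log₂(0.09) = 0.3127
Sum ≈ 2.3378 → 2.3378 bits.

2.3378 bits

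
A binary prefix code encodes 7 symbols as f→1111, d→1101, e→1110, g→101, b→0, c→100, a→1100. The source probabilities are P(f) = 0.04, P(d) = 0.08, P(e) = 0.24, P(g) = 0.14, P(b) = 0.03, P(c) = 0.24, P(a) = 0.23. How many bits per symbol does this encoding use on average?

3.53 bits/symbol

L̄ = Σ pᵢ·ℓᵢ = 0.04·4 + 0.08·4 + 0.24·4 + 0.14·3 + 0.03·1 + 0.24·3 + 0.23·4 = 3.53 bits/symbol.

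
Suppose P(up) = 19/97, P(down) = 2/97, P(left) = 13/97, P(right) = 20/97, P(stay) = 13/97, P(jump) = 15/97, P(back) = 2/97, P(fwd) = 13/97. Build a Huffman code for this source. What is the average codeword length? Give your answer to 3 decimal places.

Repeatedly combine the two least-probable nodes; the expected code length is the sum of the merged weights.
merge 2/97 + 2/97 → 4/97
merge 4/97 + 13/97 → 17/97
merge 13/97 + 13/97 → 26/97
merge 15/97 + 17/97 → 32/97
merge 19/97 + 20/97 → 39/97
merge 26/97 + 32/97 → 58/97
merge 39/97 + 58/97 → 1
L = 4/97 + 17/97 + 26/97 + 32/97 + 39/97 + 58/97 + 1 = 273/97 ≈ 2.814 bits/symbol.

2.814 bits/symbol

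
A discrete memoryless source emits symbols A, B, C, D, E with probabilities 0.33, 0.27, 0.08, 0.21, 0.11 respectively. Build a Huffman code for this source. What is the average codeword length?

Repeatedly combine the two least-probable nodes; the expected code length is the sum of the merged weights.
merge 2/25 + 11/100 → 19/100
merge 19/100 + 21/100 → 2/5
merge 27/100 + 33/100 → 3/5
merge 2/5 + 3/5 → 1
L = 19/100 + 2/5 + 3/5 + 1 = 219/100 = 2.19 bits/symbol.

2.19 bits/symbol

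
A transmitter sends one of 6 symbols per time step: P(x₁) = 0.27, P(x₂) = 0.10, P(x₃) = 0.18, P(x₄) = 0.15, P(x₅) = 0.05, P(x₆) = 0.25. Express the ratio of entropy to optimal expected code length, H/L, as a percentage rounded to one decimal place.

98.5%

Entropy H = −Σ p log₂ p ≈ 2.4142 bits.
Huffman merges: 1/20+1/10→3/20; 3/20+3/20→3/10; 9/50+1/4→43/100; 27/100+3/10→57/100; 43/100+57/100→1. L = 49/20 ≈ 2.4500.
Efficiency = H/L = 2.4142/2.4500 = 98.5%.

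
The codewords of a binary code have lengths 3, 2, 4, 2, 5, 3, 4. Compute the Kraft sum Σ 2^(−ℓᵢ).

With common denominator 2^5 = 32: Σ 2^(−ℓᵢ) = 4/32 + 8/32 + 2/32 + 8/32 + 1/32 + 4/32 + 2/32 = 29/32 = 0.90625.

0.90625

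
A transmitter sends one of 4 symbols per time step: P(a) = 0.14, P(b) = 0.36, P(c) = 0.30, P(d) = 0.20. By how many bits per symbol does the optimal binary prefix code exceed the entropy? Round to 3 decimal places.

0.067 bits

Entropy H = −Σ p log₂ p ≈ 1.9132 bits.
Huffman merges: 7/50+1/5→17/50; 3/10+17/50→16/25; 9/25+16/25→1. L = 99/50 ≈ 1.9800.
L − H = 1.9800 − 1.9132 = 0.067 bits.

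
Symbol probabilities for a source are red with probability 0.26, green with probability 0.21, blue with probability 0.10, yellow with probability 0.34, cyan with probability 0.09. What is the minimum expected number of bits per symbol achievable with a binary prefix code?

2.19 bits/symbol

Repeatedly combine the two least-probable nodes; the expected code length is the sum of the merged weights.
merge 9/100 + 1/10 → 19/100
merge 19/100 + 21/100 → 2/5
merge 13/50 + 17/50 → 3/5
merge 2/5 + 3/5 → 1
L = 19/100 + 2/5 + 3/5 + 1 = 219/100 = 2.19 bits/symbol.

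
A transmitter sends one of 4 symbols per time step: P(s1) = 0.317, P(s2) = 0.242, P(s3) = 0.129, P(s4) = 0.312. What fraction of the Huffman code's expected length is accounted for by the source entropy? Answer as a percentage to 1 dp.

96.3%

Entropy H = −Σ p log₂ p ≈ 1.9262 bits.
Huffman merges: 129/1000+121/500→371/1000; 39/125+317/1000→629/1000; 371/1000+629/1000→1. L = 2 ≈ 2.0000.
Efficiency = H/L = 1.9262/2.0000 = 96.3%.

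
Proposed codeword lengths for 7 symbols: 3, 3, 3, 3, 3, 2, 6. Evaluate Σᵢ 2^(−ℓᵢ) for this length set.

0.890625

With common denominator 2^6 = 64: Σ 2^(−ℓᵢ) = 8/64 + 8/64 + 8/64 + 8/64 + 8/64 + 16/64 + 1/64 = 57/64 = 0.890625.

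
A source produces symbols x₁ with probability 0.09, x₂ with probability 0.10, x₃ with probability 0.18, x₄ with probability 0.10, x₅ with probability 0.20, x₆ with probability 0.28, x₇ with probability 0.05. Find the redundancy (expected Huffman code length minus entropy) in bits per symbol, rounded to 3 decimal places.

0.043 bits

Entropy H = −Σ p log₂ p ≈ 2.6170 bits.
Huffman merges: 1/20+9/100→7/50; 1/10+1/10→1/5; 7/50+9/50→8/25; 1/5+1/5→2/5; 7/25+8/25→3/5; 2/5+3/5→1. L = 133/50 ≈ 2.6600.
L − H = 2.6600 − 2.6170 = 0.043 bits.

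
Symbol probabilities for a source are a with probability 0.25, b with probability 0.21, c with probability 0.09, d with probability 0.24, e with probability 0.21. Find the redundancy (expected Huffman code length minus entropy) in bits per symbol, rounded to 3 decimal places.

0.048 bits

Entropy H = −Σ p log₂ p ≈ 2.2524 bits.
Huffman merges: 9/100+21/100→3/10; 21/100+6/25→9/20; 1/4+3/10→11/20; 9/20+11/20→1. L = 23/10 ≈ 2.3000.
L − H = 2.3000 − 2.2524 = 0.048 bits.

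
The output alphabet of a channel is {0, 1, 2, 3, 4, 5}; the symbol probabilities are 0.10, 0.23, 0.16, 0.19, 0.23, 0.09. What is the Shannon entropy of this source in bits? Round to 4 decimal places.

H = −Σ pᵢ log₂ pᵢ.
−0.10·log₂(0.10) = 0.3322
−0.23·log₂(0.23) = 0.4877
−0.16·log₂(0.16) = 0.4230
−0.19·log₂(0.19) = 0.4552
−0.23·log₂(0.23) = 0.4877
−0.09·log₂(0.09) = 0.3127
Sum ≈ 2.4984 → 2.4984 bits.

2.4984 bits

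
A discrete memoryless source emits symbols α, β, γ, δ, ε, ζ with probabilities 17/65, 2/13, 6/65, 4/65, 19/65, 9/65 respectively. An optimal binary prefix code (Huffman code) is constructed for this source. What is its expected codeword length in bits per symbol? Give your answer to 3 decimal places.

Repeatedly combine the two least-probable nodes; the expected code length is the sum of the merged weights.
merge 4/65 + 6/65 → 2/13
merge 9/65 + 2/13 → 19/65
merge 2/13 + 17/65 → 27/65
merge 19/65 + 19/65 → 38/65
merge 27/65 + 38/65 → 1
L = 2/13 + 19/65 + 27/65 + 38/65 + 1 = 159/65 ≈ 2.446 bits/symbol.

2.446 bits/symbol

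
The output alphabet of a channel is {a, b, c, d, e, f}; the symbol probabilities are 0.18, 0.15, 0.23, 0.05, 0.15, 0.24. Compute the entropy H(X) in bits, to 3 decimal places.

H = −Σ pᵢ log₂ pᵢ.
−0.18·log₂(0.18) = 0.4453
−0.15·log₂(0.15) = 0.4105
−0.23·log₂(0.23) = 0.4877
−0.05·log₂(0.05) = 0.2161
−0.15·log₂(0.15) = 0.4105
−0.24·log₂(0.24) = 0.4941
Sum ≈ 2.4643 → 2.464 bits.

2.464 bits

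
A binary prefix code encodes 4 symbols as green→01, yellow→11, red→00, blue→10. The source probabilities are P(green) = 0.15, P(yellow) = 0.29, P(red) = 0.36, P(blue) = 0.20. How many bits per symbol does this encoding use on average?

L̄ = Σ pᵢ·ℓᵢ = 0.15·2 + 0.29·2 + 0.36·2 + 0.20·2 = 2 bits/symbol.

2 bits/symbol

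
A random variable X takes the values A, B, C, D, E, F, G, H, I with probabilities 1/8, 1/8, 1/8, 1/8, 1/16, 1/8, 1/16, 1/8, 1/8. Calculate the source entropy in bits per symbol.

Each probability is a power of 1/2, so log₂(1/p) is an integer.
H = Σ p·log₂(1/p) = 1/8·3 + 1/8·3 + 1/8·3 + 1/8·3 + 1/16·4 + 1/8·3 + 1/16·4 + 1/8·3 + 1/8·3 = 3.125 bits.

3.125 bits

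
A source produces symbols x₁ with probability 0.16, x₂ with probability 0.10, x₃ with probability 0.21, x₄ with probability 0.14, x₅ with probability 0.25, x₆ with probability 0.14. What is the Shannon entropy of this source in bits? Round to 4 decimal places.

H = −Σ pᵢ log₂ pᵢ.
−0.16·log₂(0.16) = 0.4230
−0.10·log₂(0.10) = 0.3322
−0.21·log₂(0.21) = 0.4728
−0.14·log₂(0.14) = 0.3971
−0.25·log₂(0.25) = 0.5000
−0.14·log₂(0.14) = 0.3971
Sum ≈ 2.5223 → 2.5223 bits.

2.5223 bits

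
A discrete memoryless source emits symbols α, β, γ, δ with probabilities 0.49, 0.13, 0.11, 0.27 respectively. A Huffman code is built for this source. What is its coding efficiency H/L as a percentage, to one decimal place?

Entropy H = −Σ p log₂ p ≈ 1.7472 bits.
Huffman merges: 11/100+13/100→6/25; 6/25+27/100→51/100; 49/100+51/100→1. L = 7/4 ≈ 1.7500.
Efficiency = H/L = 1.7472/1.7500 = 99.8%.

99.8%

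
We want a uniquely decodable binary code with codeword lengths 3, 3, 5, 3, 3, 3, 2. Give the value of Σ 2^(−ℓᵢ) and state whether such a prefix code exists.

0.90625; yes

With common denominator 2^5 = 32: Σ 2^(−ℓᵢ) = 4/32 + 4/32 + 1/32 + 4/32 + 4/32 + 4/32 + 8/32 = 29/32 = 0.90625.
Kraft's inequality requires Σ ≤ 1; here Σ = 0.90625 ≤ 1, so such a prefix code exists.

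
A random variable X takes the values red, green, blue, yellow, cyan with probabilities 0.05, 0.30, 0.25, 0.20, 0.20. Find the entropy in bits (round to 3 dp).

H = −Σ pᵢ log₂ pᵢ.
−0.05·log₂(0.05) = 0.2161
−0.30·log₂(0.30) = 0.5211
−0.25·log₂(0.25) = 0.5000
−0.20·log₂(0.20) = 0.4644
−0.20·log₂(0.20) = 0.4644
Sum ≈ 2.1660 → 2.166 bits.

2.166 bits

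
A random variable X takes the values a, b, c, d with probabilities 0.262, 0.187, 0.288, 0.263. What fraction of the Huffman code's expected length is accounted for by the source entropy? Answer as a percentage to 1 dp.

Entropy H = −Σ p log₂ p ≈ 1.9826 bits.
Huffman merges: 187/1000+131/500→449/1000; 263/1000+36/125→551/1000; 449/1000+551/1000→1. L = 2 ≈ 2.0000.
Efficiency = H/L = 1.9826/2.0000 = 99.1%.

99.1%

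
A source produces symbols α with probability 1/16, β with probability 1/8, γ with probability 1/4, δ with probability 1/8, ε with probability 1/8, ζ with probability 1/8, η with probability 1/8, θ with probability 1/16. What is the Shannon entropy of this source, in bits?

2.875 bits

Each probability is a power of 1/2, so log₂(1/p) is an integer.
H = Σ p·log₂(1/p) = 1/16·4 + 1/8·3 + 1/4·2 + 1/8·3 + 1/8·3 + 1/8·3 + 1/8·3 + 1/16·4 = 2.875 bits.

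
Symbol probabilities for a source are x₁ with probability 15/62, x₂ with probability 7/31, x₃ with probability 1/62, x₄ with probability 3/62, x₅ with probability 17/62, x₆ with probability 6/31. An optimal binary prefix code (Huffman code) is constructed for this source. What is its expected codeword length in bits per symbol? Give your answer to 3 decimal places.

Repeatedly combine the two least-probable nodes; the expected code length is the sum of the merged weights.
merge 1/62 + 3/62 → 2/31
merge 2/31 + 6/31 → 8/31
merge 7/31 + 15/62 → 29/62
merge 8/31 + 17/62 → 33/62
merge 29/62 + 33/62 → 1
L = 2/31 + 8/31 + 29/62 + 33/62 + 1 = 72/31 ≈ 2.323 bits/symbol.

2.323 bits/symbol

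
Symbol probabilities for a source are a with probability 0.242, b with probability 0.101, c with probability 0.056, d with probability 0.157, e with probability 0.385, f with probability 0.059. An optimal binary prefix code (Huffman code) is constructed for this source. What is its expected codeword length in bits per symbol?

2.319 bits/symbol

Repeatedly combine the two least-probable nodes; the expected code length is the sum of the merged weights.
merge 7/125 + 59/1000 → 23/200
merge 101/1000 + 23/200 → 27/125
merge 157/1000 + 27/125 → 373/1000
merge 121/500 + 373/1000 → 123/200
merge 77/200 + 123/200 → 1
L = 23/200 + 27/125 + 373/1000 + 123/200 + 1 = 2319/1000 = 2.319 bits/symbol.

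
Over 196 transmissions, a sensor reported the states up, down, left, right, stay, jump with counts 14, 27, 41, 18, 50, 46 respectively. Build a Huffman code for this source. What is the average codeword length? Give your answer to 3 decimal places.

2.464 bits/symbol

Probabilities are the counts divided by 196.
Repeatedly combine the two least-probable nodes; the expected code length is the sum of the merged weights.
merge 1/14 + 9/98 → 8/49
merge 27/196 + 8/49 → 59/196
merge 41/196 + 23/98 → 87/196
merge 25/98 + 59/196 → 109/196
merge 87/196 + 109/196 → 1
L = 8/49 + 59/196 + 87/196 + 109/196 + 1 = 69/28 ≈ 2.464 bits/symbol.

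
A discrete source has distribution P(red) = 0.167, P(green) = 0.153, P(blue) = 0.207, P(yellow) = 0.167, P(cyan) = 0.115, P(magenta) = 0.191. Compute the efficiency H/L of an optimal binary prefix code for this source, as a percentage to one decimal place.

Entropy H = −Σ p log₂ p ≈ 2.5622 bits.
Huffman merges: 23/200+153/1000→67/250; 167/1000+167/1000→167/500; 191/1000+207/1000→199/500; 67/250+167/500→301/500; 199/500+301/500→1. L = 1301/500 ≈ 2.6020.
Efficiency = H/L = 2.5622/2.6020 = 98.5%.

98.5%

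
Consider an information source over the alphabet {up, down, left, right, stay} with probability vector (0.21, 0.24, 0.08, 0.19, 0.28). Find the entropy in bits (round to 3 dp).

2.228 bits

H = −Σ pᵢ log₂ pᵢ.
−0.21·log₂(0.21) = 0.4728
−0.24·log₂(0.24) = 0.4941
−0.08·log₂(0.08) = 0.2915
−0.19·log₂(0.19) = 0.4552
−0.28·log₂(0.28) = 0.5142
Sum ≈ 2.2279 → 2.228 bits.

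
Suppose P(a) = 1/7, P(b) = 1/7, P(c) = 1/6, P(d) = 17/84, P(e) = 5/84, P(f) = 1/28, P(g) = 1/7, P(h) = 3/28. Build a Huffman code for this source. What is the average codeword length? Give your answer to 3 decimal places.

2.893 bits/symbol

Repeatedly combine the two least-probable nodes; the expected code length is the sum of the merged weights.
merge 1/28 + 5/84 → 2/21
merge 2/21 + 3/28 → 17/84
merge 1/7 + 1/7 → 2/7
merge 1/7 + 1/6 → 13/42
merge 17/84 + 17/84 → 17/42
merge 2/7 + 13/42 → 25/42
merge 17/42 + 25/42 → 1
L = 2/21 + 17/84 + 2/7 + 13/42 + 17/42 + 25/42 + 1 = 81/28 ≈ 2.893 bits/symbol.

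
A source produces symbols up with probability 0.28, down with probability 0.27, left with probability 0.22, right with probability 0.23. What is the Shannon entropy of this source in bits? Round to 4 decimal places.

H = −Σ pᵢ log₂ pᵢ.
−0.28·log₂(0.28) = 0.5142
−0.27·log₂(0.27) = 0.5100
−0.22·log₂(0.22) = 0.4806
−0.23·log₂(0.23) = 0.4877
Sum ≈ 1.9925 → 1.9925 bits.

1.9925 bits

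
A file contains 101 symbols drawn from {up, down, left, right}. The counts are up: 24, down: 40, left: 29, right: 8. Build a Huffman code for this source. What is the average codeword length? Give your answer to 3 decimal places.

Probabilities are the counts divided by 101.
Repeatedly combine the two least-probable nodes; the expected code length is the sum of the merged weights.
merge 8/101 + 24/101 → 32/101
merge 29/101 + 32/101 → 61/101
merge 40/101 + 61/101 → 1
L = 32/101 + 61/101 + 1 = 194/101 ≈ 1.921 bits/symbol.

1.921 bits/symbol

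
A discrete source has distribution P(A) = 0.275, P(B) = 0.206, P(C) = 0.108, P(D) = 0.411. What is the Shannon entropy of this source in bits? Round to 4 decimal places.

H = −Σ pᵢ log₂ pᵢ.
−0.275·log₂(0.275) = 0.5122
−0.206·log₂(0.206) = 0.4695
−0.108·log₂(0.108) = 0.3468
−0.411·log₂(0.411) = 0.5272
Sum ≈ 1.8557 → 1.8557 bits.

1.8557 bits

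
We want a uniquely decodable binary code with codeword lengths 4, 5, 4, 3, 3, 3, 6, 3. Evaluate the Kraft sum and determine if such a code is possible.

With common denominator 2^6 = 64: Σ 2^(−ℓᵢ) = 4/64 + 2/64 + 4/64 + 8/64 + 8/64 + 8/64 + 1/64 + 8/64 = 43/64 = 0.671875.
Kraft's inequality requires Σ ≤ 1; here Σ = 0.671875 ≤ 1, so such a prefix code exists.

0.671875; yes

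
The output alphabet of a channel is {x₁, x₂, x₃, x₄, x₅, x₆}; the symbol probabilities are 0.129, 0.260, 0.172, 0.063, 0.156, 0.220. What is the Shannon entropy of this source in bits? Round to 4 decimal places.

H = −Σ pᵢ log₂ pᵢ.
−0.129·log₂(0.129) = 0.3811
−0.260·log₂(0.260) = 0.5053
−0.172·log₂(0.172) = 0.4368
−0.063·log₂(0.063) = 0.2513
−0.156·log₂(0.156) = 0.4181
−0.220·log₂(0.220) = 0.4806
Sum ≈ 2.4732 → 2.4732 bits.

2.4732 bits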